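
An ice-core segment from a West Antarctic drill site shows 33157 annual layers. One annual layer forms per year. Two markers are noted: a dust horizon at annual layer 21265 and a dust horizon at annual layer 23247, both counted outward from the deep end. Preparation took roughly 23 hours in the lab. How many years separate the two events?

The two markers are separated by 23247 − 21265 = 1982 annual layers.
One annual layer per year makes the interval 1982 years.

1982 years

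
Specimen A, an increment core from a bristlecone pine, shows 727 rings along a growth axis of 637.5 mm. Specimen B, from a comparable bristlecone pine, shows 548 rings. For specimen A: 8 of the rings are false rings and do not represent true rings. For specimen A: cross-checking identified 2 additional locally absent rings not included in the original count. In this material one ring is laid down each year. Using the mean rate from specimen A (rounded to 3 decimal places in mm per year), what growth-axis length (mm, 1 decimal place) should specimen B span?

484.4 mm

Specimen A: after corrections the count is 727 − 8 + 2 = 721 rings.
A: Extension rate ≈ 637.5 / 721 = 0.884 mm per year.
B's length ≈ 0.884 × 548 = 484.4 mm.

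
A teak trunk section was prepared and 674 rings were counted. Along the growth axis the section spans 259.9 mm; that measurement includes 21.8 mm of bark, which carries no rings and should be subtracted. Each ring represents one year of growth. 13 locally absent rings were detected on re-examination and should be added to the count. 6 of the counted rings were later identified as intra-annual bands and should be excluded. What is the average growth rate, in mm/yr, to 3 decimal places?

Adjusted count: 674 − 6 + 13 = 681 rings.
The growth record spans 259.9 − 21.8 = 238.1 mm.
Extension rate ≈ 238.1 / 681 = 0.350 mm/yr.

0.350 mm/yr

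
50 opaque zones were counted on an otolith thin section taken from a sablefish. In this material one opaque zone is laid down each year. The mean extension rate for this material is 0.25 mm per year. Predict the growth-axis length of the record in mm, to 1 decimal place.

12.5 mm

50 years of growth are recorded.
Length ≈ 0.25 × 50 = 12.5 mm.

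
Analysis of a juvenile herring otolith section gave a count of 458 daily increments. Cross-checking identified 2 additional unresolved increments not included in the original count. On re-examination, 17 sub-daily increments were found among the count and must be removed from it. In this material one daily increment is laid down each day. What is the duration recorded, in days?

Correcting the raw count gives 458 − 17 + 2 = 443 true daily increments.
With a one-to-one daily increment periodicity this is 443 days.

443 days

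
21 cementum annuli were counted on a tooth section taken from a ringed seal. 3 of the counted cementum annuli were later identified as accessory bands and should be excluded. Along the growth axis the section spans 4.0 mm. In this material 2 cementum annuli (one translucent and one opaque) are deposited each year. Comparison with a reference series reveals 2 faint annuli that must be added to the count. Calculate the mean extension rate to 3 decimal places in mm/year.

After corrections the count is 21 − 3 + 2 = 20 cementum annuli.
20 cementum annuli at 2 per year is 20 / 2 = 10 years.
Extension rate ≈ 4.0 / 10 = 0.400 mm/year.

0.400 mm/year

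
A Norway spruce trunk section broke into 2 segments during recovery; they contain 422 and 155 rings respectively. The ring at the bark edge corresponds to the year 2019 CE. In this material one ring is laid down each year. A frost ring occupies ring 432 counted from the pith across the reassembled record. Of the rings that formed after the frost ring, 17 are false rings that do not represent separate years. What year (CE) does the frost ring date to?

1891 CE

Total rings = 422 + 155 = 577.
Between ring 432 and the bark edge there are 577 − 432 = 145 rings.
145 − 17 false = 128 true rings after the frost ring.
Counting back 128 years from 2019 CE places the frost ring in 2019 − 128 = 1891 CE.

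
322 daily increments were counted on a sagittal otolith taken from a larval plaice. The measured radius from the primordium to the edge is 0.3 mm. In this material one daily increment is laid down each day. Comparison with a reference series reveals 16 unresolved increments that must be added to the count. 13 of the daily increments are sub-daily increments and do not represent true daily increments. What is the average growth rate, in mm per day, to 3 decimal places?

Correcting the raw count gives 322 − 13 + 16 = 325 true daily increments.
Extension rate ≈ 0.3 / 325 = 0.001 mm per day.

0.001 mm per day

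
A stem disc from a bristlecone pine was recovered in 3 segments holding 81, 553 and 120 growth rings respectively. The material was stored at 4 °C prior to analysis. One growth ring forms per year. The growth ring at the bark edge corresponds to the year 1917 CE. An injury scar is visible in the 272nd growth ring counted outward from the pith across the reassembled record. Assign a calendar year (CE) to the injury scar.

1435 CE

Total growth rings = 81 + 553 + 120 = 754.
754 − 272 = 482 growth rings lie beyond the injury scar toward the bark edge.
1917 − 482 = 1435 CE.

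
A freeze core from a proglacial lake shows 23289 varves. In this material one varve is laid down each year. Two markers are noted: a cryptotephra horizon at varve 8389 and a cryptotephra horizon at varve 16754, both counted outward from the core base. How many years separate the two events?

The two markers are separated by 16754 − 8389 = 8365 varves.
That is 8365 years at one varve per year.

8365 yr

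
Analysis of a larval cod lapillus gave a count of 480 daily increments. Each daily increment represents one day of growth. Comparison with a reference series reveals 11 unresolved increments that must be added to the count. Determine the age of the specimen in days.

491 days

Adjusted count: 480 + 11 = 491 daily increments.
With a one-to-one daily increment periodicity this is 491 days.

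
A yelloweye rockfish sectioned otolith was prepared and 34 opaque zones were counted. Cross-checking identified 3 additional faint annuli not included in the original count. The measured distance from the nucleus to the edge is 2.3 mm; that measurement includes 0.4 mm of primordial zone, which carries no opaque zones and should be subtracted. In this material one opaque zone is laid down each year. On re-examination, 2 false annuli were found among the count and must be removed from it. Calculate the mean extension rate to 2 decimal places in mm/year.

0.05 mm/year

True opaque zone count = 34 − 2 + 3 = 35.
Removing the 0.4 mm offcut leaves 2.3 − 0.4 = 1.9 mm.
1.9 mm over 35 years gives 1.9 / 35 ≈ 0.05 mm/year.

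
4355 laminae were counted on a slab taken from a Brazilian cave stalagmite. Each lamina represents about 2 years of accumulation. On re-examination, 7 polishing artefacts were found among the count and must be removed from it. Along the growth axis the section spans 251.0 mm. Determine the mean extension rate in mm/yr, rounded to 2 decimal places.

Correcting the raw count gives 4355 − 7 = 4348 true laminae.
At 2 years per lamina, 4348 × 2 = 8696 years.
Extension rate ≈ 251.0 / 8696 = 0.03 mm/yr.

0.03 mm/yr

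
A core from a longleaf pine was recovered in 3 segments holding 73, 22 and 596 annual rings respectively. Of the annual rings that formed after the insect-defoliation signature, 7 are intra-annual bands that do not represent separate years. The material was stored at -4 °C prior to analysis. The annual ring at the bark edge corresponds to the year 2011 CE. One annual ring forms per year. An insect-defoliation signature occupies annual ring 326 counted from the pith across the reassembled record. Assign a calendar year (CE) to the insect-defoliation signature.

Total annual rings = 73 + 22 + 596 = 691.
691 − 326 = 365 annual rings lie beyond the insect-defoliation signature toward the bark edge.
365 − 7 false = 358 true annual rings after the insect-defoliation signature.
Counting back 358 years from 2011 CE places the insect-defoliation signature in 2011 − 358 = 1653 CE.

1653 CE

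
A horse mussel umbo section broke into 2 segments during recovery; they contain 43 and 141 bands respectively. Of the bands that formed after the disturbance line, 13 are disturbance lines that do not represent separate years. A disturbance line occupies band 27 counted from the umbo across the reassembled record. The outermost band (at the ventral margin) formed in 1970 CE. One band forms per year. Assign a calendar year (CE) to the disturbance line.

Total bands = 43 + 141 = 184.
Between band 27 and the ventral margin there are 184 − 27 = 157 bands.
Removing the 13 false bands leaves 157 − 13 = 144 true bands beyond the disturbance line.
The band at the ventral margin is 1970 CE, so the disturbance line dates to 1970 − 144 = 1826 CE.

1826 CE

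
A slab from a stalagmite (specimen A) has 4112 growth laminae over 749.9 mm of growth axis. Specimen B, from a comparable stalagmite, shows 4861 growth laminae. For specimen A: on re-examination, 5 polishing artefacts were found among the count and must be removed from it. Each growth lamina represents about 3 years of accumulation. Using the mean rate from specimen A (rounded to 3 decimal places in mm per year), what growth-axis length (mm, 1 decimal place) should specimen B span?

Specimen A: true growth lamina count = 4112 − 5 = 4107.
Specimen A: 4107 growth laminae at 3 years each span 4107 × 3 = 12321 years.
A: 749.9 mm over 12321 years gives 749.9 / 12321 ≈ 0.061 mm/year.
Specimen B: at 3 years per growth lamina, 4861 × 3 = 14583 years. B's length ≈ 0.061 × 14583 = 889.6 mm.

889.6 mm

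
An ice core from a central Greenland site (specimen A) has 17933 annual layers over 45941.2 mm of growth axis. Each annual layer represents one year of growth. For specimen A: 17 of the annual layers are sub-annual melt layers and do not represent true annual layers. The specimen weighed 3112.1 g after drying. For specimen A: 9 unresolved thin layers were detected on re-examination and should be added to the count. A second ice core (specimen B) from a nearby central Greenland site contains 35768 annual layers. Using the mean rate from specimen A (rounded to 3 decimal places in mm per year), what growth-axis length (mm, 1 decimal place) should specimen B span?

Specimen A: true annual layer count = 17933 − 17 + 9 = 17925.
A: Mean rate = 45941.2 mm / 17925 years ≈ 2.563 mm per year.
For B, 2.563 mm/year × 35768 years = 91673.4 mm.

91673.4 mm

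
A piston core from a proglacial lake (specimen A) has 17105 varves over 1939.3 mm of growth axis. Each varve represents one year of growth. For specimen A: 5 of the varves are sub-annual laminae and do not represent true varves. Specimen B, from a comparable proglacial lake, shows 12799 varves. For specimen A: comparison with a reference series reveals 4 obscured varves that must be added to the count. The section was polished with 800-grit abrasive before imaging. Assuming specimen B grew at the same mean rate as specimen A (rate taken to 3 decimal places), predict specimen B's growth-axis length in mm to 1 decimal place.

Specimen A: after corrections the count is 17105 − 5 + 4 = 17104 varves.
A: Mean rate = 1939.3 mm / 17104 years ≈ 0.113 mm per year.
Length of B = 0.113 × 12799 = 1446.3 mm.

1446.3 mm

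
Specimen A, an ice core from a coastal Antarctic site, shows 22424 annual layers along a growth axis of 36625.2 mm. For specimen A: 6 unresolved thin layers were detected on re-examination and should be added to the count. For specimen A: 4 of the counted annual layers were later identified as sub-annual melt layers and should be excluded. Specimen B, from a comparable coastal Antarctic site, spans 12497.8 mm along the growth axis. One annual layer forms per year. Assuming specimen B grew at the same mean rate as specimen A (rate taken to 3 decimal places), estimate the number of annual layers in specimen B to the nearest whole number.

7653 annual layers

Specimen A: adjusted count: 22424 − 4 + 6 = 22426 annual layers.
A: Mean rate = 36625.2 mm / 22426 years ≈ 1.633 mm/yr.
Specimen B: 12497.8 mm / 1.633 mm per year = 7653.28 years ≈ 7653 annual layers.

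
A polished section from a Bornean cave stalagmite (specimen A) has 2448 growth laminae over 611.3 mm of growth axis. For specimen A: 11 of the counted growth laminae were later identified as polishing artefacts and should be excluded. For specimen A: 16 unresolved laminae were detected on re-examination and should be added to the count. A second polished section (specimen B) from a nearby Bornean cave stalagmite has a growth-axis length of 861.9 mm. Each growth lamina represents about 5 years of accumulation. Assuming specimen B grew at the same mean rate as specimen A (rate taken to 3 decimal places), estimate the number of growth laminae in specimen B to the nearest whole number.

3448 growth laminae

Specimen A: correcting the raw count gives 2448 − 11 + 16 = 2453 true growth laminae.
Specimen A: multiplying by 5 years per growth lamina: 2453 × 5 = 12265 years.
A: Mean rate = 611.3 mm / 12265 years ≈ 0.050 mm/yr.
B spans 861.9 / 0.050 = 17238.00 years; at 5 years per growth lamina that is 17238.00 / 5 ≈ 3448 growth laminae.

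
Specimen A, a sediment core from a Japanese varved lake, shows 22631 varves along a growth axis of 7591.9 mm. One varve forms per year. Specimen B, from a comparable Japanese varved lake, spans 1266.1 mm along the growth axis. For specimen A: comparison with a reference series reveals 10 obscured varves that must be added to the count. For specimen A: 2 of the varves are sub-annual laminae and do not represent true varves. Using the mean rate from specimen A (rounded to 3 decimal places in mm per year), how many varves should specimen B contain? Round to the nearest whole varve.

Specimen A: after corrections the count is 22631 − 2 + 10 = 22639 varves.
A: Mean rate = 7591.9 mm / 22639 years ≈ 0.335 mm/year.
For B, 1266.1 / 0.335 = 3779.40 years ≈ 3779 varves.

3779 varves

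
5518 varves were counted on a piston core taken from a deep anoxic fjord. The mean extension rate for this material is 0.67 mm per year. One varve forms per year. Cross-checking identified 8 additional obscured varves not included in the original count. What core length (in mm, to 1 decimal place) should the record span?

Adjusted count: 5518 + 8 = 5526 varves.
5526 years at 0.67 mm/year gives 0.67 × 5526 = 3702.4 mm.

3702.4 mm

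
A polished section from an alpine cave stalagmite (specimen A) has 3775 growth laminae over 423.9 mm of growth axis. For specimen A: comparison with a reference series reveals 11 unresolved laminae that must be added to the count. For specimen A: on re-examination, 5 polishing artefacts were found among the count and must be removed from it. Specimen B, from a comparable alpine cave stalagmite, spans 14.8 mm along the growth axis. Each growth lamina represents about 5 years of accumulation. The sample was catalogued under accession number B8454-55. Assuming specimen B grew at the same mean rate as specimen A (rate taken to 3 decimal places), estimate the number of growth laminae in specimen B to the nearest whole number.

135 growth laminae

Specimen A: adjusted count: 3775 − 5 + 11 = 3781 growth laminae.
Specimen A: multiplying by 5 years per growth lamina: 3781 × 5 = 18905 years.
A: Mean rate = 423.9 mm / 18905 years ≈ 0.022 mm/year.
B spans 14.8 / 0.022 = 672.73 years; at 5 years per growth lamina that is 672.73 / 5 ≈ 135 growth laminae.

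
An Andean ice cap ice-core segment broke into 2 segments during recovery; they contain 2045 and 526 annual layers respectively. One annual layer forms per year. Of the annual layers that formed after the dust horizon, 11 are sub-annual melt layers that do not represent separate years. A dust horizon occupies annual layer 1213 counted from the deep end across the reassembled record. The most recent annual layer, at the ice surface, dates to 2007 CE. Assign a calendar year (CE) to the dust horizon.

Total annual layers = 2045 + 526 = 2571.
2571 − 1213 = 1358 annual layers lie beyond the dust horizon toward the ice surface.
Excluding 11 false annual layers: 1358 − 11 = 1347.
The annual layer at the ice surface is 2007 CE, so the dust horizon dates to 2007 − 1347 = 660 CE.

660 CE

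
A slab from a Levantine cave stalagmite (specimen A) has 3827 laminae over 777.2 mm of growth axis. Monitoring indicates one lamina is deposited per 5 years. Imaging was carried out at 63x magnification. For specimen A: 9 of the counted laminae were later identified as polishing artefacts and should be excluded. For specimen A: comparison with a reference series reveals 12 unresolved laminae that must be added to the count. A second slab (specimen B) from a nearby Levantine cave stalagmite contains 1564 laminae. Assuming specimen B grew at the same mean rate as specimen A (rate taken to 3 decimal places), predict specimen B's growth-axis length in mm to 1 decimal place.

320.6 mm

Specimen A: after corrections the count is 3827 − 9 + 12 = 3830 laminae.
Specimen A: 3830 laminae at 5 years each span 3830 × 5 = 19150 years.
A: Mean rate = 777.2 mm / 19150 years ≈ 0.041 mm/yr.
Specimen B: at 5 years per lamina, 1564 × 5 = 7820 years. For B, 0.041 mm/year × 7820 years = 320.6 mm.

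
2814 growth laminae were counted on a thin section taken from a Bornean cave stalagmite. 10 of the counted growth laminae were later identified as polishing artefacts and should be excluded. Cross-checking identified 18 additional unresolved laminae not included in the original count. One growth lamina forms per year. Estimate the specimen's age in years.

Adjusted count: 2814 − 10 + 18 = 2822 growth laminae.
At one growth lamina per year, that is 2822 years.

2822 yr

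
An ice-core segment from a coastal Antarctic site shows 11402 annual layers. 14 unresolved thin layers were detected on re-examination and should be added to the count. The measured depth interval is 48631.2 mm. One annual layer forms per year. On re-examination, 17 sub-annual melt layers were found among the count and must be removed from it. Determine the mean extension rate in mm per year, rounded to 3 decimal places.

4.266 mm per year

After corrections the count is 11402 − 17 + 14 = 11399 annual layers.
48631.2 mm over 11399 years gives 48631.2 / 11399 ≈ 4.266 mm per year.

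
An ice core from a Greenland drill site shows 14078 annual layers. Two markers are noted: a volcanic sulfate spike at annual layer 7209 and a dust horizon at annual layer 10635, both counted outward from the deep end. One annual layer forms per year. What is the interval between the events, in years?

3426 yr

Separation: 10635 − 7209 = 3426 annual layers.
At one annual layer per year, 3426 years elapsed between them.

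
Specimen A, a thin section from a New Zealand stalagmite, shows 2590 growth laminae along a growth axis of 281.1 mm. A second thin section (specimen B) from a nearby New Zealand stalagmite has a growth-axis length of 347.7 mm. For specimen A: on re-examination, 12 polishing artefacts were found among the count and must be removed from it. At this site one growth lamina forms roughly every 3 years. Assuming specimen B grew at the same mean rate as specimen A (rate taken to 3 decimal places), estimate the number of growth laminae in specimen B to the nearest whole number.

3219 growth laminae

Specimen A: after corrections the count is 2590 − 12 = 2578 growth laminae.
Specimen A: at 3 years per growth lamina, 2578 × 3 = 7734 years.
A: 281.1 mm over 7734 years gives 281.1 / 7734 ≈ 0.036 mm/yr.
For B, 347.7 / 0.036 = 9658.33 years; at 3 years per growth lamina that is 9658.33 / 3 ≈ 3219 growth laminae.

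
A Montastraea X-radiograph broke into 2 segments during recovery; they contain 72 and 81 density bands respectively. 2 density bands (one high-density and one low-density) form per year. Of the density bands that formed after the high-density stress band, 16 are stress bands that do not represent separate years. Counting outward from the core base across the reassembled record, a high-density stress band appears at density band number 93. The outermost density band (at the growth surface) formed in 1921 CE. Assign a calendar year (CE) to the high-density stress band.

1899 CE

Total density bands = 72 + 81 = 153.
Between density band 93 and the growth surface there are 153 − 93 = 60 density bands.
Removing the 16 false density bands leaves 60 − 16 = 44 true density bands beyond the high-density stress band.
Dividing by 2 density bands per year: 44 / 2 = 22 years.
1921 − 22 = 1899 CE.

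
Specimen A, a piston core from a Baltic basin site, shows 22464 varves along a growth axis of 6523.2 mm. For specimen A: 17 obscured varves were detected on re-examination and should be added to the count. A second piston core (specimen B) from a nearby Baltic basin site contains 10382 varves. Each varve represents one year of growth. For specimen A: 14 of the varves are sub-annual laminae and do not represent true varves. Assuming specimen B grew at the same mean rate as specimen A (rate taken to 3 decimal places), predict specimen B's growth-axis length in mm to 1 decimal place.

Specimen A: adjusted count: 22464 − 14 + 17 = 22467 varves.
A: 6523.2 mm over 22467 years gives 6523.2 / 22467 ≈ 0.290 mm/year.
Length of B = 0.290 × 10382 = 3010.8 mm.

3010.8 mm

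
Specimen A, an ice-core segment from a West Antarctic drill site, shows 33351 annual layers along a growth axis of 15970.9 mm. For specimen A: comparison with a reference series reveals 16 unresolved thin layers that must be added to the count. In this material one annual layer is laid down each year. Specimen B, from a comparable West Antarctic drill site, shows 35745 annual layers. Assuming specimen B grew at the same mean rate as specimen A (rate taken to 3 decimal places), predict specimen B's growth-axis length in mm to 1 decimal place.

17121.9 mm

Specimen A: after corrections the count is 33351 + 16 = 33367 annual layers.
A: Mean rate = 15970.9 mm / 33367 years ≈ 0.479 mm/yr.
Length of B = 0.479 × 35745 = 17121.9 mm.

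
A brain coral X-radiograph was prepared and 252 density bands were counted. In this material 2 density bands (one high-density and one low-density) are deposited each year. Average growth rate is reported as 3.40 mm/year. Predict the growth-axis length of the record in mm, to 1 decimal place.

428.4 mm

With 2 density bands per year, 252 / 2 = 126 years.
126 years at 3.40 mm/year gives 3.40 × 126 = 428.4 mm.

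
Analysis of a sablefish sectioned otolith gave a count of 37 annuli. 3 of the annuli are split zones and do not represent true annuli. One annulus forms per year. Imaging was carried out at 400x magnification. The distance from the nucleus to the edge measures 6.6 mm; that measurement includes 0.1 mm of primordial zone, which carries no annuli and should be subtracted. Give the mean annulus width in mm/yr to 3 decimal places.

Adjusted count: 37 − 3 = 34 annuli.
Removing the 0.1 mm offcut leaves 6.6 − 0.1 = 6.5 mm.
Extension rate ≈ 6.5 / 34 = 0.191 mm/yr.

0.191 mm/yr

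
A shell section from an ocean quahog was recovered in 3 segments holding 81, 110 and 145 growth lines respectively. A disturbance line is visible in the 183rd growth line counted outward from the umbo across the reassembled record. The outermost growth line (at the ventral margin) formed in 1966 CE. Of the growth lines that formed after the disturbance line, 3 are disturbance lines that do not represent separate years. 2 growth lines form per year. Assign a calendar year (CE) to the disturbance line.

1891 CE

Total growth lines = 81 + 110 + 145 = 336.
336 − 183 = 153 growth lines lie beyond the disturbance line toward the ventral margin.
Removing the 3 false growth lines leaves 153 − 3 = 150 true growth lines beyond the disturbance line.
With 2 growth lines per year, 150 / 2 = 75 years.
The growth line at the ventral margin is 1966 CE, so the disturbance line dates to 1966 − 75 = 1891 CE.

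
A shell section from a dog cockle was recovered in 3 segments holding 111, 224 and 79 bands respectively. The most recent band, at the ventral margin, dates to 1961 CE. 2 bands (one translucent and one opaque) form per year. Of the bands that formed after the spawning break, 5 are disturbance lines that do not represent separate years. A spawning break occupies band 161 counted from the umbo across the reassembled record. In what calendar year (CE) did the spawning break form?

Total bands = 111 + 224 + 79 = 414.
414 − 161 = 253 bands lie beyond the spawning break toward the ventral margin.
Excluding 5 false bands: 253 − 5 = 248.
Dividing by 2 bands per year: 248 / 2 = 124 years.
1961 − 124 = 1837 CE.

1837 CE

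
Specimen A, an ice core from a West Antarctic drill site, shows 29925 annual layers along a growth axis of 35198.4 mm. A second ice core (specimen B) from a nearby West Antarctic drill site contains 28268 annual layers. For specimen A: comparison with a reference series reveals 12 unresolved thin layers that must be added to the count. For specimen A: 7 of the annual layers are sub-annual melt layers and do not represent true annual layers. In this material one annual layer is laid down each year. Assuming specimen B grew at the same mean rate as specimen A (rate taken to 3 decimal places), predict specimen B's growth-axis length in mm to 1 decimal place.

33243.2 mm

Specimen A: after corrections the count is 29925 − 7 + 12 = 29930 annual layers.
A: Extension rate ≈ 35198.4 / 29930 = 1.176 mm per year.
For B, 1.176 mm/year × 28268 years = 33243.2 mm.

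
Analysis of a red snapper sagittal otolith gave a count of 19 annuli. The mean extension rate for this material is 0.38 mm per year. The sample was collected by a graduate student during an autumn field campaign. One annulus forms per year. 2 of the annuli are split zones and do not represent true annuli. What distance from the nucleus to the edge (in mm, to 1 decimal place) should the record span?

Correcting the raw count gives 19 − 2 = 17 true annuli.
Length ≈ 0.38 × 17 = 6.5 mm.

6.5 mm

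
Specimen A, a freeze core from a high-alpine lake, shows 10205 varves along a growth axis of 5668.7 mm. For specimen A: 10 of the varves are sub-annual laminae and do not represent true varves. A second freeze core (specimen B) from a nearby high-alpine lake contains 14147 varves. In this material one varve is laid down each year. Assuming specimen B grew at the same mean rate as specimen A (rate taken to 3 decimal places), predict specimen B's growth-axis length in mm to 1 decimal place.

7865.7 mm

Specimen A: adjusted count: 10205 − 10 = 10195 varves.
A: Extension rate ≈ 5668.7 / 10195 = 0.556 mm/year.
For B, 0.556 mm/year × 14147 years = 7865.7 mm.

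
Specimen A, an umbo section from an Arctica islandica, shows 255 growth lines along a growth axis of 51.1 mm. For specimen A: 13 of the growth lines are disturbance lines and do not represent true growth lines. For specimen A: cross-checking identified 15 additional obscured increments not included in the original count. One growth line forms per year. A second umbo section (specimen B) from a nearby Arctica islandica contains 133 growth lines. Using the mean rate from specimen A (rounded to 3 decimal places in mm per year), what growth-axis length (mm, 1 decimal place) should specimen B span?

26.5 mm

Specimen A: after corrections the count is 255 − 13 + 15 = 257 growth lines.
A: 51.1 mm over 257 years gives 51.1 / 257 ≈ 0.199 mm/year.
For B, 0.199 mm/year × 133 years = 26.5 mm.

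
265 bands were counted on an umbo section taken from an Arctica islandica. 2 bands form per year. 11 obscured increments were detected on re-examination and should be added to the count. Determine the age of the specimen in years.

138 yr

After corrections the count is 265 + 11 = 276 bands.
276 bands at 2 per year is 276 / 2 = 138 years.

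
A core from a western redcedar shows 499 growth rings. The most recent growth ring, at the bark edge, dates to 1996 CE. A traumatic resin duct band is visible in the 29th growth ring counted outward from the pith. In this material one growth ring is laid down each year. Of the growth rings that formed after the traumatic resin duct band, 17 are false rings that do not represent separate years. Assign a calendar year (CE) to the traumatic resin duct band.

1543 CE

Between growth ring 29 and the bark edge there are 499 − 29 = 470 growth rings.
Excluding 17 false growth rings: 470 − 17 = 453.
Counting back 453 years from 1996 CE places the traumatic resin duct band in 1996 − 453 = 1543 CE.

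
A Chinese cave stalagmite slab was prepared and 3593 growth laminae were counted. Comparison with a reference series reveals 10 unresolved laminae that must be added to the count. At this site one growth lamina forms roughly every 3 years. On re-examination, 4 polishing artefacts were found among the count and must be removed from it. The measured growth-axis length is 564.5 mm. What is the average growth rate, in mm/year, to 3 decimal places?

Correcting the raw count gives 3593 − 4 + 10 = 3599 true growth laminae.
At 3 years per growth lamina, 3599 × 3 = 10797 years.
564.5 mm over 10797 years gives 564.5 / 10797 ≈ 0.052 mm/year.

0.052 mm/year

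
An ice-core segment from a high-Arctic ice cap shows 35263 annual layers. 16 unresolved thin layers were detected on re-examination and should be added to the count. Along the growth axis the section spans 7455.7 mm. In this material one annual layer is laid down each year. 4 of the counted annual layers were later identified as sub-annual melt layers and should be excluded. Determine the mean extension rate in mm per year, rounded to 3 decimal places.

True annual layer count = 35263 − 4 + 16 = 35275.
Mean rate = 7455.7 mm / 35275 years ≈ 0.211 mm per year.

0.211 mm per year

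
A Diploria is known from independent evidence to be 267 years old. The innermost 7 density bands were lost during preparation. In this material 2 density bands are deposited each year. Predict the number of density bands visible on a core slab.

Expected density bands: 267 × 2 = 534.
534 − 7 missed = 527 density bands expected in the prepared section.

527 density bands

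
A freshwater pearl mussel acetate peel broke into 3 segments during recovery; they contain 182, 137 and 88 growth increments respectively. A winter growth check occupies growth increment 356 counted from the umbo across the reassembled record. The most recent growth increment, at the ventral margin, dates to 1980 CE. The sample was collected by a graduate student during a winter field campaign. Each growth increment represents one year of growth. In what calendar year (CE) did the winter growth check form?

1929 CE

Total growth increments = 182 + 137 + 88 = 407.
Between growth increment 356 and the ventral margin there are 407 − 356 = 51 growth increments.
1980 − 51 = 1929 CE.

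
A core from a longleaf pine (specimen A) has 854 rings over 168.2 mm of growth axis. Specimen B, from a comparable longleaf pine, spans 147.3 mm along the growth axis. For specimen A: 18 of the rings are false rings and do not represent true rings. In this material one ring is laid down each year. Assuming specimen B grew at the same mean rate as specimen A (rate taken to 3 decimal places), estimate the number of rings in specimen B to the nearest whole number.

733 rings

Specimen A: adjusted count: 854 − 18 = 836 rings.
A: 168.2 mm over 836 years gives 168.2 / 836 ≈ 0.201 mm/yr.
Specimen B: 147.3 mm / 0.201 mm per year = 732.84 years ≈ 733 rings.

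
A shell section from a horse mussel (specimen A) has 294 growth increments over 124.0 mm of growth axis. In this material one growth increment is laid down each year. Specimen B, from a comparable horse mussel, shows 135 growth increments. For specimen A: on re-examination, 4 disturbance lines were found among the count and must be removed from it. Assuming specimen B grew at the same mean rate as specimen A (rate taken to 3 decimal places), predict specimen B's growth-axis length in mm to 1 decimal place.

57.8 mm

Specimen A: true growth increment count = 294 − 4 = 290.
A: Extension rate ≈ 124.0 / 290 = 0.428 mm/yr.
B's length ≈ 0.428 × 135 = 57.8 mm.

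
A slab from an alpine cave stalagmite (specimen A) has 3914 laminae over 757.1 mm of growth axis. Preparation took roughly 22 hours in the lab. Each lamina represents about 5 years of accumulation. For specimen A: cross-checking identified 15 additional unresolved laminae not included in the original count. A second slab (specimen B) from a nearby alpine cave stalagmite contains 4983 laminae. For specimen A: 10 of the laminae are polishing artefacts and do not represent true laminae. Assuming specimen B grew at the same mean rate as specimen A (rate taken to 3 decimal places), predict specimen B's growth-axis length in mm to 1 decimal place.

971.7 mm

Specimen A: correcting the raw count gives 3914 − 10 + 15 = 3919 true laminae.
Specimen A: at 5 years per lamina, 3919 × 5 = 19595 years.
A: Mean rate = 757.1 mm / 19595 years ≈ 0.039 mm/year.
Specimen B: multiplying by 5 years per lamina: 4983 × 5 = 24915 years. Length of B = 0.039 × 24915 = 971.7 mm.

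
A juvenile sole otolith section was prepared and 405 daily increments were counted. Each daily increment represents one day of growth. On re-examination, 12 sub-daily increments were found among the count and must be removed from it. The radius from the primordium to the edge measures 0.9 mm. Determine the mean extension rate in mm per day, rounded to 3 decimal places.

0.002 mm per day

Correcting the raw count gives 405 − 12 = 393 true daily increments.
Extension rate ≈ 0.9 / 393 = 0.002 mm per day.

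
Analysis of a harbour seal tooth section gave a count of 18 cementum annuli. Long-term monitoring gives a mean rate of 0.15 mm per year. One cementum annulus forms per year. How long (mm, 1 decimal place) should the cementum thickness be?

18 years of growth are recorded.
Predicted length = 0.15 mm/year × 18 years = 2.7 mm.

2.7 mm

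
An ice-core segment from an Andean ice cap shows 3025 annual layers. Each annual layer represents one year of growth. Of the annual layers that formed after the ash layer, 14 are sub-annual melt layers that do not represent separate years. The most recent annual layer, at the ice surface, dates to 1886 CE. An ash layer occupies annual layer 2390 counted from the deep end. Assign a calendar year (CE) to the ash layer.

Between annual layer 2390 and the ice surface there are 3025 − 2390 = 635 annual layers.
635 − 14 false = 621 true annual layers after the ash layer.
The annual layer at the ice surface is 1886 CE, so the ash layer dates to 1886 − 621 = 1265 CE.

1265 CE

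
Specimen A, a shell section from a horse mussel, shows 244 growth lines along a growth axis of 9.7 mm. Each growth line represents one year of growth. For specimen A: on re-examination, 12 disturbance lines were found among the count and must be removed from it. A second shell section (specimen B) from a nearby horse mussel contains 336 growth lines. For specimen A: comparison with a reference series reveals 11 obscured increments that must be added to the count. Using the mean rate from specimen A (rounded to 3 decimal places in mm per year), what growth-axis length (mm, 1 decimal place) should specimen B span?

Specimen A: true growth line count = 244 − 12 + 11 = 243.
A: Extension rate ≈ 9.7 / 243 = 0.040 mm/year.
For B, 0.040 mm/year × 336 years = 13.4 mm.

13.4 mm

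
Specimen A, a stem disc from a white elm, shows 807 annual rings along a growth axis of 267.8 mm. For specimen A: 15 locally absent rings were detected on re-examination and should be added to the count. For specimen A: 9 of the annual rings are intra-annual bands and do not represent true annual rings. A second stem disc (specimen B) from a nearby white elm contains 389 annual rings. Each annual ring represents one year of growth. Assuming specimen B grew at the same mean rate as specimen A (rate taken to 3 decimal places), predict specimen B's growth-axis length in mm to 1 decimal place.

128.0 mm

Specimen A: adjusted count: 807 − 9 + 15 = 813 annual rings.
A: Extension rate ≈ 267.8 / 813 = 0.329 mm/yr.
For B, 0.329 mm/year × 389 years = 128.0 mm.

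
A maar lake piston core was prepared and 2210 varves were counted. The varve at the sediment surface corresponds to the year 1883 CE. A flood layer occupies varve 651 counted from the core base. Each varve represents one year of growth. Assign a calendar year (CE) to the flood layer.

2210 − 651 = 1559 varves lie beyond the flood layer toward the sediment surface.
The varve at the sediment surface is 1883 CE, so the flood layer dates to 1883 − 1559 = 324 CE.

324 CE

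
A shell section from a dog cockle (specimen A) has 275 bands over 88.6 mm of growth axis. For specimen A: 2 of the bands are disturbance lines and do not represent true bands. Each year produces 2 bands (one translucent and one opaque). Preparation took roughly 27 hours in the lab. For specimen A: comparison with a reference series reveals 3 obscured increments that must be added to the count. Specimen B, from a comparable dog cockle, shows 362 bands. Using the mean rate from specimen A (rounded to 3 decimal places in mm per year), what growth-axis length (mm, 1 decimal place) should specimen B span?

Specimen A: correcting the raw count gives 275 − 2 + 3 = 276 true bands.
Specimen A: with 2 bands per year, 276 / 2 = 138 years.
A: Mean rate = 88.6 mm / 138 years ≈ 0.642 mm/yr.
Specimen B: 362 bands at 2 per year is 362 / 2 = 181 years. B's length ≈ 0.642 × 181 = 116.2 mm.

116.2 mm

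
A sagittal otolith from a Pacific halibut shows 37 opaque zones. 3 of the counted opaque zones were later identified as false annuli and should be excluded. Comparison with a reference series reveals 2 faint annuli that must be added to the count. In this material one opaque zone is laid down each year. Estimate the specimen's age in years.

After corrections the count is 37 − 3 + 2 = 36 opaque zones.
With a one-to-one opaque zone periodicity this is 36 years.

36 years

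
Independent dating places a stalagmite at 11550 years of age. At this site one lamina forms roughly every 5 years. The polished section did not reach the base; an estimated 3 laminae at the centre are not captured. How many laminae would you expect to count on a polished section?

At 5 years per lamina, 11550 / 5 = 2310 laminae are expected.
2310 − 3 missed = 2307 laminae expected in the prepared section.

2307 laminae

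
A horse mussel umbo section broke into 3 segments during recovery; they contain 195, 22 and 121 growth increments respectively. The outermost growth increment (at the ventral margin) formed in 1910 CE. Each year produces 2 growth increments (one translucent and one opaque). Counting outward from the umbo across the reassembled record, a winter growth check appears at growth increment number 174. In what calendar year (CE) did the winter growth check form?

1828 CE

Total growth increments = 195 + 22 + 121 = 338.
The winter growth check sits at growth increment 174 from the umbo, so 338 − 174 = 164 growth increments formed after it.
With 2 growth increments per year, 164 / 2 = 82 years.
1910 − 82 = 1828 CE.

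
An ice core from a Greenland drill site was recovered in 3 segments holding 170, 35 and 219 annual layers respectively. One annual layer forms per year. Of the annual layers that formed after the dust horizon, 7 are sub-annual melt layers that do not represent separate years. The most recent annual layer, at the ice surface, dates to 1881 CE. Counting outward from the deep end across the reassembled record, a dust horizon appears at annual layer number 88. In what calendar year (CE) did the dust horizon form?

1552 CE

Total annual layers = 170 + 35 + 219 = 424.
424 − 88 = 336 annual layers lie beyond the dust horizon toward the ice surface.
Excluding 7 false annual layers: 336 − 7 = 329.
1881 − 329 = 1552 CE.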